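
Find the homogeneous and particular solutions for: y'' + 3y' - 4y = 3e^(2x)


Characteristic roots of r² + 3r - 4 = 0 are -4, 1.
y_h = C₁e^(-4x) + C₂e^(x).
Forcing exponent 2 is not a characteristic root; try y_p = Ae^(2x).
Substitute: A·(4 + (3)·2 + (-4)) = A·6 = 3, so A = 1/2.
General solution: y = C₁e^(-4x) + C₂e^(x) + (1/2)e^(2x).


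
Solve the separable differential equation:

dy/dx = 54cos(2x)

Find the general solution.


g(y) = 1, so integrate directly: y = ∫ 54cos(2x) dx = 27sin(2x) + C.


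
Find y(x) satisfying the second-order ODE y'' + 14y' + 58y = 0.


Characteristic equation: r² + 14r + 58 = 0.
Discriminant is negative; roots r = -7 ± 3i (complex conjugate pair).
General solution uses e^(α x)(C₁ cos(β x) + C₂ sin(β x)): y = e^(-7x)(C₁cos(3x) + C₂sin(3x)).


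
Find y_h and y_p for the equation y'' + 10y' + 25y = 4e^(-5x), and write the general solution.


Characteristic polynomial (r + 5)² = 0; repeated root r = -5.
y_h = (C₁ + C₂x)e^(-5x). Forcing matches the repeated root (resonance), so try y_p = Ax² e^(-5x).
Substitute and solve for A: 2A = 4, so A = 2.
General solution: y = (C₁ + C₂x + 2x²)e^(-5x).


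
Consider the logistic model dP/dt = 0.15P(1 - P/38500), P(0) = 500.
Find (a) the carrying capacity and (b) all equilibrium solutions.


Logistic ODE dP/dt = 0.15P(1 - P/38500) has equilibria where dP/dt = 0, i.e. P = 0 or P = 38500.
The coefficient (1 - P/K) = 0 when P = K, identifying K = 38500 as the carrying capacity.
(a) K = 38500; (b) equilibria P = 0 and P = 38500.


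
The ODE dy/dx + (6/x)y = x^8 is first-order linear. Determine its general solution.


P(x) = 6/x ⇒ μ = x^6.
(x^6 y)' = x^14 ⇒ x^6 y = x^15/(15) + C.
Solve for y: y = (1/15)x^9 + C/x^6.


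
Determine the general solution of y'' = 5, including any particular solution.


Characteristic polynomial (r - 0)² = 0; repeated root r = 0.
y_h = (C₁ + C₂x). Forcing matches the repeated root (resonance), so try y_p = Ax².
Substitute and solve for A: 2A = 5, so A = 5/2.
General solution: y = C₁ + C₂x + (5/2)x².


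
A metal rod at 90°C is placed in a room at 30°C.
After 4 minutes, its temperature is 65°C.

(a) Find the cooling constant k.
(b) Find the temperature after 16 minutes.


Newton's law: T(t) = T_a + (T₀ - T_a)e^(-kt).
(a) Use T(4) = 65: (65 - 30)/(90 - 30) = e^(-k·4), so k = -ln(0.583)/4 ≈ 0.1347.
(b) Apply k to t = 16: T(16) = 30 + (60)e^(-2.156) ≈ 36.9°C.


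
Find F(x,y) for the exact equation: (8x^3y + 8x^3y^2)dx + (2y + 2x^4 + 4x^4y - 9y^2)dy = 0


Check exactness: ∂M/∂y = 8x^3 + 16x^3y and ∂N/∂x = 8x^3 + 16x^3y; equal, so the equation is exact.
Integrate M with respect to x (treating y as constant): ∫M dx = 2x^4y + 2x^4y^2 + h(y).
Differentiate w.r.t. y and set equal to N: the x-dependent terms already match, leaving h'(y) = 2y - 9y^2. Integrate: h(y) = y^2 - 3y^3.
So F(x,y) = y^2 + 2x^4y + 2x^4y^2 - 3y^3.
General solution: y^2 + 2x^4y + 2x^4y^2 - 3y^3 = C.


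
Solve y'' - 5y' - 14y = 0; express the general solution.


Characteristic equation: r² - 5r - 14 = 0.
Factor: (r - 7)(r + 2) = 0 ⇒ r = 7, -2 (distinct real).
General solution: y = C₁e^(7x) + C₂e^(-2x).


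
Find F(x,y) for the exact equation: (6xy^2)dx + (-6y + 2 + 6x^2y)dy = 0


Check exactness: ∂M/∂y = 12xy and ∂N/∂x = 12xy; equal, so the equation is exact.
Integrate M with respect to x (treating y as constant): ∫M dx = 3x^2y^2 + h(y).
Differentiate w.r.t. y and set equal to N: the x-dependent terms already match, leaving h'(y) = -6y + 2. Integrate: h(y) = -3y^2 + 2y.
So F(x,y) = -3y^2 + 2y + 3x^2y^2.
General solution: -3y^2 + 2y + 3x^2y^2 = C.


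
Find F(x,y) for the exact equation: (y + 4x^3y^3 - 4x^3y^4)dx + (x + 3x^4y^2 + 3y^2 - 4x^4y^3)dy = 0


Check exactness: ∂M/∂y = 1 + 12x^3y^2 - 16x^3y^3 and ∂N/∂x = 1 + 12x^3y^2 - 16x^3y^3; equal, so the equation is exact.
Integrate M with respect to x (treating y as constant): ∫M dx = xy + x^4y^3 - x^4y^4 + h(y).
Differentiate w.r.t. y and set equal to N: the x-dependent terms already match, leaving h'(y) = 3y^2. Integrate: h(y) = y^3.
So F(x,y) = xy + x^4y^3 + y^3 - x^4y^4.
General solution: xy + x^4y^3 + y^3 - x^4y^4 = C.


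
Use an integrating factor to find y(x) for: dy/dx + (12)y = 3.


P(x) = 12, Q(x) = 3; integrating factor μ = e^(12x).
(μ y)' = 3e^(12x) ⇒ μ y = (1/4)e^(12x) + C.
Divide by μ: y = 1/4 + Ce^(-12x).


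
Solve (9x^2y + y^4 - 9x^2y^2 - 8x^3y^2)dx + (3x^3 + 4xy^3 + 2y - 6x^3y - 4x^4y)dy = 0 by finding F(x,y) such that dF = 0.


Check exactness: ∂M/∂y = 9x^2 + 4y^3 - 18x^2y - 16x^3y and ∂N/∂x = 9x^2 + 4y^3 - 18x^2y - 16x^3y; equal, so the equation is exact.
Integrate M with respect to x (treating y as constant): ∫M dx = 3x^3y + xy^4 - 3x^3y^2 - 2x^4y^2 + h(y).
Differentiate w.r.t. y and set equal to N: the x-dependent terms already match, leaving h'(y) = 2y. Integrate: h(y) = y^2.
So F(x,y) = 3x^3y + xy^4 + y^2 - 3x^3y^2 - 2x^4y^2.
General solution: 3x^3y + xy^4 + y^2 - 3x^3y^2 - 2x^4y^2 = C.


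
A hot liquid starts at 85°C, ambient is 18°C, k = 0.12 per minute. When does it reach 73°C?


From T(t) = T_a + (T₀ - T_a)e^(-kt), set T(t) = 73:
(73 - 18) / (85 - 18) = e^(-0.12t), so t = -ln(0.821)/0.12 ≈ 1.6 minutes.


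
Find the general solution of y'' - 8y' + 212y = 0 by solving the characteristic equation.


Characteristic equation: r² - 8r + 212 = 0.
Discriminant is negative; roots r = 4 ± 14i (complex conjugate pair).
General solution uses e^(α x)(C₁ cos(β x) + C₂ sin(β x)): y = e^(4x)(C₁cos(14x) + C₂sin(14x)).


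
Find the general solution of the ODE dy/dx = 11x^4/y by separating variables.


Separate variables: y dy = 11x^4 dx.
Integrate both sides: y²/2 = (11/5)x^5 + C₀.
Multiply by 2: y² = (22/5)x^5 + C.


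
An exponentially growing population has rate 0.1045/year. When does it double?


Exponential growth: P(t) = P₀ e^(0.1045t). Set P(t)/P₀ = 2: e^(0.1045t) = 2.
Solve: t = ln(2)/0.1045 ≈ 6.63 years.


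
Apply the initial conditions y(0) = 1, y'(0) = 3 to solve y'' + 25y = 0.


Characteristic roots of r² + 25 = 0 are ±5i, so y = C₁cos(5x) + C₂sin(5x).
Apply y(0) = 1: C₁ = 1. Differentiate and apply y'(0) = 3: 5·C₂ = 3, so C₂ = 3/5.
Particular solution: y = cos(5x) + (3/5)sin(5x).


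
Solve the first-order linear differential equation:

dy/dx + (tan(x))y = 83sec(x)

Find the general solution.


P(x) = tan(x) ⇒ μ = e^(∫tan(x)dx) = sec(x).
(sec(x) y)' = 83sec²(x) ⇒ sec(x) y = 83tan(x) + C.
Multiply by cos(x): y = 83sin(x) + C·cos(x).


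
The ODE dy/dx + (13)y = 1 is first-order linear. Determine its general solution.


P(x) = 13, Q(x) = 1; integrating factor μ = e^(13x).
(μ y)' = e^(13x) ⇒ μ y = (1/13)e^(13x) + C.
Divide by μ: y = 1/13 + Ce^(-13x).


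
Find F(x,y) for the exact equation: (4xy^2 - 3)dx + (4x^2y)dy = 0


Check exactness: ∂M/∂y = 8xy and ∂N/∂x = 8xy; equal, so the equation is exact.
Integrate M with respect to x (treating y as constant): ∫M dx = 2x^2y^2 - 3x + h(y).
Differentiate w.r.t. y and set equal to N: all terms match, so h'(y) = 0 and h is a constant absorbed into C.
General solution: 2x^2y^2 - 3x = C.


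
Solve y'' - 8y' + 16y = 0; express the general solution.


Characteristic equation: r² - 8r + 16 = 0, i.e. (r - 4)² = 0.
Repeated root r = 4; include an x factor for the second linearly independent solution.
General solution: y = (C₁ + C₂x)e^(4x).


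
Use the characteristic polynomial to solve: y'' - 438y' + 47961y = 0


Characteristic equation: r² - 438r + 47961 = 0, i.e. (r - 219)² = 0.
Repeated root r = 219; include an x factor for the second linearly independent solution.
General solution: y = (C₁ + C₂x)e^(219x).


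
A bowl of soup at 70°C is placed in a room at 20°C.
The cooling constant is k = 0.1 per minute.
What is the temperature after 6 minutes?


Newton's law: dT/dt = -k(T - T_a) has solution T(t) = T_a + (T₀ - T_a)e^(-kt).
Plug in T_a = 20, T₀ = 70, k = 0.1, t = 6: T(6) = 20 + (50)e^(-0.60) ≈ 47.4°C.


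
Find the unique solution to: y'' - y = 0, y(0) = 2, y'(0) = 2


Characteristic roots of r² - 1 = 0 are 1, -1.
General solution y = c₁ e^(x) + c₂ e^(-x).
Apply y(0) = 2: c₁ + c₂ = 2. Apply y'(0) = 2: 1 c₁ - 1 c₂ = 2.
Solve: c₁ = 2, c₂ = 0.
Particular solution: y = 2e^(x) + 0e^(-x).


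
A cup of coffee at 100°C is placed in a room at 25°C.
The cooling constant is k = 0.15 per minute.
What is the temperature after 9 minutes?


Newton's law: dT/dt = -k(T - T_a) has solution T(t) = T_a + (T₀ - T_a)e^(-kt).
Plug in T_a = 25, T₀ = 100, k = 0.15, t = 9: T(9) = 25 + (75)e^(-1.35) ≈ 44.4°C.


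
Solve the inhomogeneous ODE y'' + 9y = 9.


Homogeneous part: r² + 9 = 0 ⇒ r = ±3i, so y_h = C₁cos(3x) + C₂sin(3x).
Try constant y_p = A; plug in: 9A = 9 ⇒ A = 1.
General solution: y = C₁cos(3x) + C₂sin(3x) + 1.


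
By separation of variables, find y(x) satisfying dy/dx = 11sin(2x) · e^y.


Separate: e^(-y) dy = 11sin(2x) dx.
Integrate: -e^(-y) = -(11/2)cos(2x) + C₀.
Rearrange: e^(-y) = (11/2)cos(2x) + C.


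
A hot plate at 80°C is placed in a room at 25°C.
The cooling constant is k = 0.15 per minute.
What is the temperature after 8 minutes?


Newton's law: dT/dt = -k(T - T_a) has solution T(t) = T_a + (T₀ - T_a)e^(-kt).
Plug in T_a = 25, T₀ = 80, k = 0.15, t = 8: T(8) = 25 + (55)e^(-1.20) ≈ 41.6°C.


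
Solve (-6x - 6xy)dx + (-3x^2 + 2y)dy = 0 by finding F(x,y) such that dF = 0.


Check exactness: ∂M/∂y = -6x and ∂N/∂x = -6x; equal, so the equation is exact.
Integrate M with respect to x (treating y as constant): ∫M dx = -3x^2 - 3x^2y + h(y).
Differentiate w.r.t. y and set equal to N: the x-dependent terms already match, leaving h'(y) = 2y. Integrate: h(y) = y^2.
So F(x,y) = -3x^2 - 3x^2y + y^2.
General solution: -3x^2 - 3x^2y + y^2 = C.


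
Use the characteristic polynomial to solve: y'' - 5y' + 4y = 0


Characteristic equation: r² - 5r + 4 = 0.
Factor: (r - 4)(r - 1) = 0 ⇒ r = 4, 1 (distinct real).
General solution: y = C₁e^(4x) + C₂e^(x).


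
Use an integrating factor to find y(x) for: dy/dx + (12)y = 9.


P(x) = 12, Q(x) = 9; integrating factor μ = e^(12x).
(μ y)' = 9e^(12x) ⇒ μ y = (3/4)e^(12x) + C.
Divide by μ: y = 3/4 + Ce^(-12x).


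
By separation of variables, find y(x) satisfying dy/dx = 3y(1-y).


Separate: dy/[y(1-y)] = 3 dx.
Partial fractions: 1/[y(1-y)] = 1/y + 1/(1-y).
Integrate: ln|y/(1-y)| = 3x + C₀.
Solve for y: y = 1/(1 + Ce^(-3x)).


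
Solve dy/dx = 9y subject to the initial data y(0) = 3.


General solution of y' = 9y is y = Ce^(9x).
Apply y(0) = 3: C = 3.
Particular solution: y = 3e^(9x).


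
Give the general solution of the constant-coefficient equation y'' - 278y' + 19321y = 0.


Characteristic equation: r² - 278r + 19321 = 0, i.e. (r - 139)² = 0.
Repeated root r = 139; include an x factor for the second linearly independent solution.
General solution: y = (C₁ + C₂x)e^(139x).


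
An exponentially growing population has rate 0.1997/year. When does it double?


Exponential growth: P(t) = P₀ e^(0.1997t). Set P(t)/P₀ = 2: e^(0.1997t) = 2.
Solve: t = ln(2)/0.1997 ≈ 3.47 years.


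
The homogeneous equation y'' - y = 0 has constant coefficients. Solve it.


Characteristic equation: r² - 1 = 0.
Factor: (r - 1)(r + 1) = 0 ⇒ r = 1, -1 (distinct real).
General solution: y = C₁e^(x) + C₂e^(-x).


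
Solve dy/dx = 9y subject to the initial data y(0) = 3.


General solution of y' = 9y is y = Ce^(9x).
Apply y(0) = 3: C = 3.
Particular solution: y = 3e^(9x).


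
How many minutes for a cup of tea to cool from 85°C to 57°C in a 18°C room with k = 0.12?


From T(t) = T_a + (T₀ - T_a)e^(-kt), set T(t) = 57:
(57 - 18) / (85 - 18) = e^(-0.12t), so t = -ln(0.582)/0.12 ≈ 4.5 minutes.


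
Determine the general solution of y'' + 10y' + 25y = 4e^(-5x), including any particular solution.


Characteristic polynomial (r + 5)² = 0; repeated root r = -5.
y_h = (C₁ + C₂x)e^(-5x). Forcing matches the repeated root (resonance), so try y_p = Ax² e^(-5x).
Substitute and solve for A: 2A = 4, so A = 2.
General solution: y = (C₁ + C₂x + 2x²)e^(-5x).


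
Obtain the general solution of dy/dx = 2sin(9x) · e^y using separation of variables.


Separate: e^(-y) dy = 2sin(9x) dx.
Integrate: -e^(-y) = -(2/9)cos(9x) + C₀.
Rearrange: e^(-y) = (2/9)cos(9x) + C.


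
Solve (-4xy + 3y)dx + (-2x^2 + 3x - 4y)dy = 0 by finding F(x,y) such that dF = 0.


Check exactness: ∂M/∂y = -4x + 3 and ∂N/∂x = -4x + 3; equal, so the equation is exact.
Integrate M with respect to x (treating y as constant): ∫M dx = -2x^2y + 3xy + h(y).
Differentiate w.r.t. y and set equal to N: the x-dependent terms already match, leaving h'(y) = -4y. Integrate: h(y) = -2y^2.
So F(x,y) = -2x^2y + 3xy - 2y^2.
General solution: -2x^2y + 3xy - 2y^2 = C.


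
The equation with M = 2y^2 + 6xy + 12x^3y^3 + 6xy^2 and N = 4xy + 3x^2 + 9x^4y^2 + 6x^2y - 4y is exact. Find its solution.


Check exactness: ∂M/∂y = 4y + 6x + 36x^3y^2 + 12xy and ∂N/∂x = 4y + 6x + 36x^3y^2 + 12xy; equal, so the equation is exact.
Integrate M with respect to x (treating y as constant): ∫M dx = 2xy^2 + 3x^2y + 3x^4y^3 + 3x^2y^2 + h(y).
Differentiate w.r.t. y and set equal to N: the x-dependent terms already match, leaving h'(y) = -4y. Integrate: h(y) = -2y^2.
So F(x,y) = 2xy^2 + 3x^2y + 3x^4y^3 + 3x^2y^2 - 2y^2.
General solution: 2xy^2 + 3x^2y + 3x^4y^3 + 3x^2y^2 - 2y^2 = C.


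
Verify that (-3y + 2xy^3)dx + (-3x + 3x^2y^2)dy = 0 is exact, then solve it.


Check exactness: ∂M/∂y = -3 + 6xy^2 and ∂N/∂x = -3 + 6xy^2; equal, so the equation is exact.
Integrate M with respect to x (treating y as constant): ∫M dx = -3xy + x^2y^3 + h(y).
Differentiate w.r.t. y and set equal to N: all terms match, so h'(y) = 0 and h is a constant absorbed into C.
General solution: -3xy + x^2y^3 = C.


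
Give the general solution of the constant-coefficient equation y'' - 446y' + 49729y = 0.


Characteristic equation: r² - 446r + 49729 = 0, i.e. (r - 223)² = 0.
Repeated root r = 223; include an x factor for the second linearly independent solution.
General solution: y = (C₁ + C₂x)e^(223x).


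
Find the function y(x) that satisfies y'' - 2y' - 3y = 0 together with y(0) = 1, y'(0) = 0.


Characteristic roots of r² - 2r - 3 = 0 are -1, 3.
General solution y = c₁ e^(-x) + c₂ e^(3x).
Apply y(0) = 1: c₁ + c₂ = 1. Apply y'(0) = 0: -1 c₁ + 3 c₂ = 0.
Solve: c₁ = 3/4, c₂ = 1/4.
Particular solution: y = (3/4)e^(-x) + (1/4)e^(3x).


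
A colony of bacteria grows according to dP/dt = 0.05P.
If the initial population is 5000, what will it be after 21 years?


The ODE dP/dt = 0.05P has solution P(t) = P(0)e^(0.05t).
Substitute P(0) = 5000 and t = 21: P(21) = 5000 e^(1.05) ≈ 14288.


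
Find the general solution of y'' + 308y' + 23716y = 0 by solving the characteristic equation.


Characteristic equation: r² + 308r + 23716 = 0, i.e. (r + 154)² = 0.
Repeated root r = -154; include an x factor for the second linearly independent solution.
General solution: y = (C₁ + C₂x)e^(-154x).


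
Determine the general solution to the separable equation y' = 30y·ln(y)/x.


Separate: dy/[y ln(y)] = 30 dx/x.
Substitute u = ln(y): du/u = 30 dx/x.
Integrate: ln|ln(y)| = 30ln|x| + C₀, hence ln(y) = C·x^30.


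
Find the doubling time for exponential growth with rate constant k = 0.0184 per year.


Exponential growth: P(t) = P₀ e^(0.0184t). Set P(t)/P₀ = 2: e^(0.0184t) = 2.
Solve: t = ln(2)/0.0184 ≈ 37.67 years.


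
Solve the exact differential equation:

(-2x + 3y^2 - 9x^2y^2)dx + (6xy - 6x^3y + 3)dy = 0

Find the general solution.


Check exactness: ∂M/∂y = 6y - 18x^2y and ∂N/∂x = 6y - 18x^2y; equal, so the equation is exact.
Integrate M with respect to x (treating y as constant): ∫M dx = -x^2 + 3xy^2 - 3x^3y^2 + h(y).
Differentiate w.r.t. y and set equal to N: the x-dependent terms already match, leaving h'(y) = 3. Integrate: h(y) = 3y.
So F(x,y) = -x^2 + 3xy^2 - 3x^3y^2 + 3y.
General solution: -x^2 + 3xy^2 - 3x^3y^2 + 3y = C.


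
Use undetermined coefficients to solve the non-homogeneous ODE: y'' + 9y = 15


Homogeneous part: r² + 9 = 0 ⇒ r = ±3i, so y_h = C₁cos(3x) + C₂sin(3x).
Try constant y_p = A; plug in: 9A = 15 ⇒ A = 5/3.
General solution: y = C₁cos(3x) + C₂sin(3x) + 5/3.


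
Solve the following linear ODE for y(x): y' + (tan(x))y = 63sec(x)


P(x) = tan(x) ⇒ μ = e^(∫tan(x)dx) = sec(x).
(sec(x) y)' = 63sec²(x) ⇒ sec(x) y = 63tan(x) + C.
Multiply by cos(x): y = 63sin(x) + C·cos(x).


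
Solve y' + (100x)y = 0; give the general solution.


P(x) = 100x ⇒ μ = e^(50x²).
Q(x) = 0 so μ y is constant: y = Ce^(-50x²).


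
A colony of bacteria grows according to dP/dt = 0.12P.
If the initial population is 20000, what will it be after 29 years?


The ODE dP/dt = 0.12P has solution P(t) = P(0)e^(0.12t).
Substitute P(0) = 20000 and t = 29: P(29) = 20000 e^(3.48) ≈ 649194.


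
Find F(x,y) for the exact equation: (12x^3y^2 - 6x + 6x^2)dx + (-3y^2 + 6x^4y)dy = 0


Check exactness: ∂M/∂y = 24x^3y and ∂N/∂x = 24x^3y; equal, so the equation is exact.
Integrate M with respect to x (treating y as constant): ∫M dx = 3x^4y^2 - 3x^2 + 2x^3 + h(y).
Differentiate w.r.t. y and set equal to N: the x-dependent terms already match, leaving h'(y) = -3y^2. Integrate: h(y) = -y^3.
So F(x,y) = -y^3 + 3x^4y^2 - 3x^2 + 2x^3.
General solution: -y^3 + 3x^4y^2 - 3x^2 + 2x^3 = C.


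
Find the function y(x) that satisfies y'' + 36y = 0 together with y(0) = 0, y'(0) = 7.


Characteristic roots of r² + 36 = 0 are ±6i, so y = C₁cos(6x) + C₂sin(6x).
Apply y(0) = 0: C₁ = 0. Differentiate and apply y'(0) = 7: 6·C₂ = 7, so C₂ = 7/6.
Particular solution: y = (7/6)sin(6x).


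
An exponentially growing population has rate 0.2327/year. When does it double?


Exponential growth: P(t) = P₀ e^(0.2327t). Set P(t)/P₀ = 2: e^(0.2327t) = 2.
Solve: t = ln(2)/0.2327 ≈ 2.98 years.


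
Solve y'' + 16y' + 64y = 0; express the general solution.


Characteristic equation: r² + 16r + 64 = 0, i.e. (r + 8)² = 0.
Repeated root r = -8; include an x factor for the second linearly independent solution.
General solution: y = (C₁ + C₂x)e^(-8x).


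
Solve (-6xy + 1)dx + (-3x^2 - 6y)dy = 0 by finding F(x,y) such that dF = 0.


Check exactness: ∂M/∂y = -6x and ∂N/∂x = -6x; equal, so the equation is exact.
Integrate M with respect to x (treating y as constant): ∫M dx = -3x^2y + x + h(y).
Differentiate w.r.t. y and set equal to N: the x-dependent terms already match, leaving h'(y) = -6y. Integrate: h(y) = -3y^2.
So F(x,y) = -3x^2y - 3y^2 + x.
General solution: -3x^2y - 3y^2 + x = C.


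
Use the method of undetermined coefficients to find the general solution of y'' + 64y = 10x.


Homogeneous: r² + 64 = 0 ⇒ r = ±8i, y_h = C₁cos(8x) + C₂sin(8x).
Polynomial forcing; try y_p = Ax + B. Then y_p'' + 64 y_p = 64(Ax + B) = 10x, so B = 0 and A = 5/32.
General solution: y = C₁cos(8x) + C₂sin(8x) + (5/32)x.


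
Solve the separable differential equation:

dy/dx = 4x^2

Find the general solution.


Integrate both sides with respect to x: y = ∫ 4x^2 dx = (4/3)x^3 + C.


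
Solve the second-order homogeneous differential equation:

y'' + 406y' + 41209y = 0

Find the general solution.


Characteristic equation: r² + 406r + 41209 = 0, i.e. (r + 203)² = 0.
Repeated root r = -203; include an x factor for the second linearly independent solution.
General solution: y = (C₁ + C₂x)e^(-203x).


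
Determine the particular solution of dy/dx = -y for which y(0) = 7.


General solution of y' = -y is y = Ce^(-x).
Apply y(0) = 7: C = 7.
Particular solution: y = 7e^(-x).


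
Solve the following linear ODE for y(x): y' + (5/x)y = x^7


P(x) = 5/x ⇒ μ = x^5.
(x^5 y)' = x^12 ⇒ x^5 y = x^13/(13) + C.
Solve for y: y = (1/13)x^8 + C/x^5.


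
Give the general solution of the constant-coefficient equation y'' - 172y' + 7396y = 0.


Characteristic equation: r² - 172r + 7396 = 0, i.e. (r - 86)² = 0.
Repeated root r = 86; include an x factor for the second linearly independent solution.
General solution: y = (C₁ + C₂x)e^(86x).


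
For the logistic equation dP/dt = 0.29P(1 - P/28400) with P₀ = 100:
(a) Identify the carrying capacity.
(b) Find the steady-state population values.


Logistic ODE dP/dt = 0.29P(1 - P/28400) has equilibria where dP/dt = 0, i.e. P = 0 or P = 28400.
The coefficient (1 - P/K) = 0 when P = K, identifying K = 28400 as the carrying capacity.
(a) K = 28400; (b) equilibria P = 0 and P = 28400.


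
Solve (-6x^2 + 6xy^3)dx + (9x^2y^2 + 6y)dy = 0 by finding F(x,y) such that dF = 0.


Check exactness: ∂M/∂y = 18xy^2 and ∂N/∂x = 18xy^2; equal, so the equation is exact.
Integrate M with respect to x (treating y as constant): ∫M dx = -2x^3 + 3x^2y^3 + h(y).
Differentiate w.r.t. y and set equal to N: the x-dependent terms already match, leaving h'(y) = 6y. Integrate: h(y) = 3y^2.
So F(x,y) = -2x^3 + 3x^2y^3 + 3y^2.
General solution: -2x^3 + 3x^2y^3 + 3y^2 = C.


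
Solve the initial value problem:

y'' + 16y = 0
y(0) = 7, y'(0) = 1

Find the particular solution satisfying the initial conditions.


Characteristic roots of r² + 16 = 0 are ±4i, so y = C₁cos(4x) + C₂sin(4x).
Apply y(0) = 7: C₁ = 7. Differentiate and apply y'(0) = 1: 4·C₂ = 1, so C₂ = 1/4.
Particular solution: y = 7cos(4x) + (1/4)sin(4x).


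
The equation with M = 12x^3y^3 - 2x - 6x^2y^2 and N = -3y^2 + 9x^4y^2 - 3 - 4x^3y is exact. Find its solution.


Check exactness: ∂M/∂y = 36x^3y^2 - 12x^2y and ∂N/∂x = 36x^3y^2 - 12x^2y; equal, so the equation is exact.
Integrate M with respect to x (treating y as constant): ∫M dx = 3x^4y^3 - x^2 - 2x^3y^2 + h(y).
Differentiate w.r.t. y and set equal to N: the x-dependent terms already match, leaving h'(y) = -3y^2 - 3. Integrate: h(y) = -y^3 - 3y.
So F(x,y) = -y^3 + 3x^4y^3 - 3y - x^2 - 2x^3y^2.
General solution: -y^3 + 3x^4y^3 - 3y - x^2 - 2x^3y^2 = C.


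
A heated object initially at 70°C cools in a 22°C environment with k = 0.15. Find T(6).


Newton's law: dT/dt = -k(T - T_a) has solution T(t) = T_a + (T₀ - T_a)e^(-kt).
Plug in T_a = 22, T₀ = 70, k = 0.15, t = 6: T(6) = 22 + (48)e^(-0.90) ≈ 41.5°C.


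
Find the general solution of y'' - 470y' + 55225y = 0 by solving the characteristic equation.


Characteristic equation: r² - 470r + 55225 = 0, i.e. (r - 235)² = 0.
Repeated root r = 235; include an x factor for the second linearly independent solution.
General solution: y = (C₁ + C₂x)e^(235x).


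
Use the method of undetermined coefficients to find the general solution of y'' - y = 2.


Characteristic roots of r² - 1 = 0 are 1, -1.
y_h = C₁e^(x) + C₂e^(-x).
Forcing exponent 0 is not a characteristic root; try y_p = A.
Substitute: A·(0 + (0)·0 + (-1)) = A·-1 = 2, so A = -2.
General solution: y = C₁e^(x) + C₂e^(-x) - 2.


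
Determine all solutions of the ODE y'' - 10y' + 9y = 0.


Characteristic equation: r² - 10r + 9 = 0.
Factor: (r - 1)(r - 9) = 0 ⇒ r = 1, 9 (distinct real).
General solution: y = C₁e^(x) + C₂e^(9x).


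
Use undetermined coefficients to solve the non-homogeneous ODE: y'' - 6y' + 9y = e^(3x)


Characteristic polynomial (r - 3)² = 0; repeated root r = 3.
y_h = (C₁ + C₂x)e^(3x). Forcing matches the repeated root (resonance), so try y_p = Ax² e^(3x).
Substitute and solve for A: 2A = 1, so A = 1/2.
General solution: y = (C₁ + C₂x + (1/2)x²)e^(3x).


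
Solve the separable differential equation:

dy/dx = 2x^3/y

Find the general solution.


Separate variables: y dy = 2x^3 dx.
Integrate both sides: y²/2 = (1/2)x^4 + C₀.
Multiply by 2: y² = x^4 + C.


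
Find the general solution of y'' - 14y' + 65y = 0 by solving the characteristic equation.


Characteristic equation: r² - 14r + 65 = 0.
Discriminant is negative; roots r = 7 ± 4i (complex conjugate pair).
General solution uses e^(α x)(C₁ cos(β x) + C₂ sin(β x)): y = e^(7x)(C₁cos(4x) + C₂sin(4x)).


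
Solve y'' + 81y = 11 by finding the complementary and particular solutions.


Homogeneous part: r² + 81 = 0 ⇒ r = ±9i, so y_h = C₁cos(9x) + C₂sin(9x).
Try constant y_p = A; plug in: 81A = 11 ⇒ A = 11/81.
General solution: y = C₁cos(9x) + C₂sin(9x) + 11/81.


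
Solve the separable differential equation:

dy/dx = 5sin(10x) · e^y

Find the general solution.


Separate: e^(-y) dy = 5sin(10x) dx.
Integrate: -e^(-y) = -(1/2)cos(10x) + C₀.
Rearrange: e^(-y) = (1/2)cos(10x) + C.


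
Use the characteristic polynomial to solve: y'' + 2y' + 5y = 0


Characteristic equation: r² + 2r + 5 = 0.
Discriminant is negative; roots r = -1 ± 2i (complex conjugate pair).
General solution uses e^(α x)(C₁ cos(β x) + C₂ sin(β x)): y = e^(-x)(C₁cos(2x) + C₂sin(2x)).


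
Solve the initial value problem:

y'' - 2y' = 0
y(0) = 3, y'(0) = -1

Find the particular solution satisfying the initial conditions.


Characteristic roots of r² - 2r = 0 are 0, 2.
General solution y = c₁ + c₂ e^(2x).
Apply y(0) = 3: c₁ + c₂ = 3. Apply y'(0) = -1: 0 c₁ + 2 c₂ = -1.
Solve: c₁ = 7/2, c₂ = -1/2.
Particular solution: y = 7/2 - (1/2)e^(2x).


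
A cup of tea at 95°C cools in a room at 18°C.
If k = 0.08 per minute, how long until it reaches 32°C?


From T(t) = T_a + (T₀ - T_a)e^(-kt), set T(t) = 32:
(32 - 18) / (95 - 18) = e^(-0.08t), so t = -ln(0.182)/0.08 ≈ 21.3 minutes.


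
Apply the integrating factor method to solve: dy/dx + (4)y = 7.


P(x) = 4, Q(x) = 7; integrating factor μ = e^(4x).
(μ y)' = 7e^(4x) ⇒ μ y = (7/4)e^(4x) + C.
Divide by μ: y = 7/4 + Ce^(-4x).


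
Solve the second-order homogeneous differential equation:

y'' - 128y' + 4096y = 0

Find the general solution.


Characteristic equation: r² - 128r + 4096 = 0, i.e. (r - 64)² = 0.
Repeated root r = 64; include an x factor for the second linearly independent solution.
General solution: y = (C₁ + C₂x)e^(64x).


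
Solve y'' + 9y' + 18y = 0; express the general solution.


Characteristic equation: r² + 9r + 18 = 0.
Factor: (r + 6)(r + 3) = 0 ⇒ r = -6, -3 (distinct real).
General solution: y = C₁e^(-6x) + C₂e^(-3x).


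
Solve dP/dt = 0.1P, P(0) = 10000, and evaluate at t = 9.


The ODE dP/dt = 0.1P has solution P(t) = P(0)e^(0.1t).
Substitute P(0) = 10000 and t = 9: P(9) = 10000 e^(0.90) ≈ 24596.


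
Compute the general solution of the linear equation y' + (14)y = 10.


P(x) = 14, Q(x) = 10; integrating factor μ = e^(14x).
(μ y)' = 10e^(14x) ⇒ μ y = (5/7)e^(14x) + C.
Divide by μ: y = 5/7 + Ce^(-14x).


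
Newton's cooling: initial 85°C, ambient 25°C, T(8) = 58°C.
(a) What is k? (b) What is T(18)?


Newton's law: T(t) = T_a + (T₀ - T_a)e^(-kt).
(a) Use T(8) = 58: (58 - 25)/(85 - 25) = e^(-k·8), so k = -ln(0.550)/8 ≈ 0.0747.
(b) Apply k to t = 18: T(18) = 25 + (60)e^(-1.345) ≈ 40.6°C.


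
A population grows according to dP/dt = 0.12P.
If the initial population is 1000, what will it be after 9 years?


The ODE dP/dt = 0.12P has solution P(t) = P(0)e^(0.12t).
Substitute P(0) = 1000 and t = 9: P(9) = 1000 e^(1.08) ≈ 2945.


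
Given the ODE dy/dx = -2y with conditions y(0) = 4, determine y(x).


General solution of y' = -2y is y = Ce^(-2x).
Apply y(0) = 4: C = 4.
Particular solution: y = 4e^(-2x).


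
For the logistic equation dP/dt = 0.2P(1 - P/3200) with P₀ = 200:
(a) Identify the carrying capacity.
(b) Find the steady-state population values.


Logistic ODE dP/dt = 0.2P(1 - P/3200) has equilibria where dP/dt = 0, i.e. P = 0 or P = 3200.
The coefficient (1 - P/K) = 0 when P = K, identifying K = 3200 as the carrying capacity.
(a) K = 3200; (b) equilibria P = 0 and P = 3200.


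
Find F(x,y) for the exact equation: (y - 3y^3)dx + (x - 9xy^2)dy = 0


Check exactness: ∂M/∂y = 1 - 9y^2 and ∂N/∂x = 1 - 9y^2; equal, so the equation is exact.
Integrate M with respect to x (treating y as constant): ∫M dx = xy - 3xy^3 + h(y).
Differentiate w.r.t. y and set equal to N: all terms match, so h'(y) = 0 and h is a constant absorbed into C.
General solution: xy - 3xy^3 = C.


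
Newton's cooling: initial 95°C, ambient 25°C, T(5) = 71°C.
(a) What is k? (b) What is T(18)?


Newton's law: T(t) = T_a + (T₀ - T_a)e^(-kt).
(a) Use T(5) = 71: (71 - 25)/(95 - 25) = e^(-k·5), so k = -ln(0.657)/5 ≈ 0.0840.
(b) Apply k to t = 18: T(18) = 25 + (70)e^(-1.511) ≈ 40.4°C.


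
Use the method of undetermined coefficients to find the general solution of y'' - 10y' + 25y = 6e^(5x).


Characteristic polynomial (r - 5)² = 0; repeated root r = 5.
y_h = (C₁ + C₂x)e^(5x). Forcing matches the repeated root (resonance), so try y_p = Ax² e^(5x).
Substitute and solve for A: 2A = 6, so A = 3.
General solution: y = (C₁ + C₂x + 3x²)e^(5x).


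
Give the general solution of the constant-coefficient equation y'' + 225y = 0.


Characteristic equation: r² + 225 = 0.
Discriminant is negative; roots r = 0 ± 15i (complex conjugate pair).
General solution uses e^(α x)(C₁ cos(β x) + C₂ sin(β x)): y = C₁cos(15x) + C₂sin(15x).


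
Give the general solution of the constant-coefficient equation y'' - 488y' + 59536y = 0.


Characteristic equation: r² - 488r + 59536 = 0, i.e. (r - 244)² = 0.
Repeated root r = 244; include an x factor for the second linearly independent solution.
General solution: y = (C₁ + C₂x)e^(244x).


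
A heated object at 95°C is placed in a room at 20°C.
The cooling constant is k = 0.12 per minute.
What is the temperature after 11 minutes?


Newton's law: dT/dt = -k(T - T_a) has solution T(t) = T_a + (T₀ - T_a)e^(-kt).
Plug in T_a = 20, T₀ = 95, k = 0.12, t = 11: T(11) = 20 + (75)e^(-1.32) ≈ 40.0°C.


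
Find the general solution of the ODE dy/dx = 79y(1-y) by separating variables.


Separate: dy/[y(1-y)] = 79 dx.
Partial fractions: 1/[y(1-y)] = 1/y + 1/(1-y).
Integrate: ln|y/(1-y)| = 79x + C₀.
Solve for y: y = 1/(1 + Ce^(-79x)).


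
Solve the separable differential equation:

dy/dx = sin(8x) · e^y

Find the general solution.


Separate: e^(-y) dy = sin(8x) dx.
Integrate: -e^(-y) = -(1/8)cos(8x) + C₀.
Rearrange: e^(-y) = (1/8)cos(8x) + C.


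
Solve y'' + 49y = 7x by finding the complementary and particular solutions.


Homogeneous: r² + 49 = 0 ⇒ r = ±7i, y_h = C₁cos(7x) + C₂sin(7x).
Polynomial forcing; try y_p = Ax + B. Then y_p'' + 49 y_p = 49(Ax + B) = 7x, so B = 0 and A = 1/7.
General solution: y = C₁cos(7x) + C₂sin(7x) + (1/7)x.


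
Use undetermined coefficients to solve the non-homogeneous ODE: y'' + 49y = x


Homogeneous: r² + 49 = 0 ⇒ r = ±7i, y_h = C₁cos(7x) + C₂sin(7x).
Polynomial forcing; try y_p = Ax + B. Then y_p'' + 49 y_p = 49(Ax + B) = x, so B = 0 and A = 1/49.
General solution: y = C₁cos(7x) + C₂sin(7x) + (1/49)x.


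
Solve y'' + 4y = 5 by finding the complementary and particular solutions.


Homogeneous part: r² + 4 = 0 ⇒ r = ±2i, so y_h = C₁cos(2x) + C₂sin(2x).
Try constant y_p = A; plug in: 4A = 5 ⇒ A = 5/4.
General solution: y = C₁cos(2x) + C₂sin(2x) + 5/4.


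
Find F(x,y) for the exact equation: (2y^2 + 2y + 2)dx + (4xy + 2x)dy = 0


Check exactness: ∂M/∂y = 4y + 2 and ∂N/∂x = 4y + 2; equal, so the equation is exact.
Integrate M with respect to x (treating y as constant): ∫M dx = 2xy^2 + 2xy + 2x + h(y).
Differentiate w.r.t. y and set equal to N: all terms match, so h'(y) = 0 and h is a constant absorbed into C.
General solution: 2xy^2 + 2xy + 2x = C.


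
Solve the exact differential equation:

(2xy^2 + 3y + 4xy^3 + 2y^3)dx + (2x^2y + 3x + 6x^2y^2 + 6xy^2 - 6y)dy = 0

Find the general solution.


Check exactness: ∂M/∂y = 4xy + 3 + 12xy^2 + 6y^2 and ∂N/∂x = 4xy + 3 + 12xy^2 + 6y^2; equal, so the equation is exact.
Integrate M with respect to x (treating y as constant): ∫M dx = x^2y^2 + 3xy + 2x^2y^3 + 2xy^3 + h(y).
Differentiate w.r.t. y and set equal to N: the x-dependent terms already match, leaving h'(y) = -6y. Integrate: h(y) = -3y^2.
So F(x,y) = x^2y^2 + 3xy + 2x^2y^3 + 2xy^3 - 3y^2.
General solution: x^2y^2 + 3xy + 2x^2y^3 + 2xy^3 - 3y^2 = C.


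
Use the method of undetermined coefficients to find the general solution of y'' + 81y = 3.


Homogeneous part: r² + 81 = 0 ⇒ r = ±9i, so y_h = C₁cos(9x) + C₂sin(9x).
Try constant y_p = A; plug in: 81A = 3 ⇒ A = 1/27.
General solution: y = C₁cos(9x) + C₂sin(9x) + 1/27.


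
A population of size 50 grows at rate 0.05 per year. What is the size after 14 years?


The ODE dP/dt = 0.05P has solution P(t) = P(0)e^(0.05t).
Substitute P(0) = 50 and t = 14: P(14) = 50 e^(0.70) ≈ 101.


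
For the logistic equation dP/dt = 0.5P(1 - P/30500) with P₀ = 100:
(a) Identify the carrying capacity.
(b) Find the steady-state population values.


Logistic ODE dP/dt = 0.5P(1 - P/30500) has equilibria where dP/dt = 0, i.e. P = 0 or P = 30500.
The coefficient (1 - P/K) = 0 when P = K, identifying K = 30500 as the carrying capacity.
(a) K = 30500; (b) equilibria P = 0 and P = 30500.


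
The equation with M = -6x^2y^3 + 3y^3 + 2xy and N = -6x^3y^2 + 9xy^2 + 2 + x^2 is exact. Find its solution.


Check exactness: ∂M/∂y = -18x^2y^2 + 9y^2 + 2x and ∂N/∂x = -18x^2y^2 + 9y^2 + 2x; equal, so the equation is exact.
Integrate M with respect to x (treating y as constant): ∫M dx = -2x^3y^3 + 3xy^3 + x^2y + h(y).
Differentiate w.r.t. y and set equal to N: the x-dependent terms already match, leaving h'(y) = 2. Integrate: h(y) = 2y.
So F(x,y) = -2x^3y^3 + 3xy^3 + 2y + x^2y.
General solution: -2x^3y^3 + 3xy^3 + 2y + x^2y = C.


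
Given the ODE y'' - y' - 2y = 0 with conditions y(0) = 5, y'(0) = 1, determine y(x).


Characteristic roots of r² - r - 2 = 0 are 2, -1.
General solution y = c₁ e^(2x) + c₂ e^(-x).
Apply y(0) = 5: c₁ + c₂ = 5. Apply y'(0) = 1: 2 c₁ - 1 c₂ = 1.
Solve: c₁ = 2, c₂ = 3.
Particular solution: y = 2e^(2x) + 3e^(-x).


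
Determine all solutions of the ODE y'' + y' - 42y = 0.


Characteristic equation: r² + r - 42 = 0.
Factor: (r - 6)(r + 7) = 0 ⇒ r = 6, -7 (distinct real).
General solution: y = C₁e^(6x) + C₂e^(-7x).


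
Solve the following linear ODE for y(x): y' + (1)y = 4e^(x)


P(x) = 1 ⇒ μ = e^(x).
(μ y)' = 4e^(2x) ⇒ μ y = (4/2)e^(2x) + C.
Divide by μ: y = 2e^(x) + Ce^(-x).


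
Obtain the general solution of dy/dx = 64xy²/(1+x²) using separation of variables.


Separate: dy/y² = 64x/(1+x²) dx.
Integrate LHS: ∫ dy/y² = -1/y.
Integrate RHS via u = 1+x²: 32ln(1+x²) + C.
Result: -1/y = 32ln(1+x²) + C.


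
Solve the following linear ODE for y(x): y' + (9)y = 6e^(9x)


P(x) = 9 ⇒ μ = e^(9x).
(μ y)' = 6e^(18x) ⇒ μ y = (6/18)e^(18x) + C.
Divide by μ: y = (1/3)e^(9x) + Ce^(-9x).


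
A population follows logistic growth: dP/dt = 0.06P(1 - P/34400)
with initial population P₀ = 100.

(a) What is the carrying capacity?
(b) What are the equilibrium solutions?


Logistic ODE dP/dt = 0.06P(1 - P/34400) has equilibria where dP/dt = 0, i.e. P = 0 or P = 34400.
The coefficient (1 - P/K) = 0 when P = K, identifying K = 34400 as the carrying capacity.
(a) K = 34400; (b) equilibria P = 0 and P = 34400.


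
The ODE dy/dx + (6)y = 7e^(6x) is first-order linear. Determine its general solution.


P(x) = 6 ⇒ μ = e^(6x).
(μ y)' = 7e^(12x) ⇒ μ y = (7/12)e^(12x) + C.
Divide by μ: y = (7/12)e^(6x) + Ce^(-6x).


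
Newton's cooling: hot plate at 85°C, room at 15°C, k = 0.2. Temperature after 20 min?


Newton's law: dT/dt = -k(T - T_a) has solution T(t) = T_a + (T₀ - T_a)e^(-kt).
Plug in T_a = 15, T₀ = 85, k = 0.2, t = 20: T(20) = 15 + (70)e^(-4.00) ≈ 16.3°C.


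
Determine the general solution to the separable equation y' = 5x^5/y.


Separate variables: y dy = 5x^5 dx.
Integrate both sides: y²/2 = (5/6)x^6 + C₀.
Multiply by 2: y² = (5/3)x^6 + C.


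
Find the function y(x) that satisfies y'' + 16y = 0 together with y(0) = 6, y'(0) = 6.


Characteristic roots of r² + 16 = 0 are ±4i, so y = C₁cos(4x) + C₂sin(4x).
Apply y(0) = 6: C₁ = 6. Differentiate and apply y'(0) = 6: 4·C₂ = 6, so C₂ = 3/2.
Particular solution: y = 6cos(4x) + (3/2)sin(4x).


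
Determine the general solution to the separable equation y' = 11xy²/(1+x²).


Separate: dy/y² = 11x/(1+x²) dx.
Integrate LHS: ∫ dy/y² = -1/y.
Integrate RHS via u = 1+x²: (11/2)ln(1+x²) + C.
Result: -1/y = (11/2)ln(1+x²) + C.


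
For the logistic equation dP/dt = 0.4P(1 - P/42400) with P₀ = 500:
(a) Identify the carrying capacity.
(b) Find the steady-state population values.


Logistic ODE dP/dt = 0.4P(1 - P/42400) has equilibria where dP/dt = 0, i.e. P = 0 or P = 42400.
The coefficient (1 - P/K) = 0 when P = K, identifying K = 42400 as the carrying capacity.
(a) K = 42400; (b) equilibria P = 0 and P = 42400.


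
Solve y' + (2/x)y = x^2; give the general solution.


P(x) = 2/x ⇒ μ = x^2.
(x^2 y)' = x^4 ⇒ x^2 y = x^5/(5) + C.
Solve for y: y = (1/5)x^3 + C/x^2.


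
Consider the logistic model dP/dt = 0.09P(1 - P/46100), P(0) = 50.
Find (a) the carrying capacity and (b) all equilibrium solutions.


Logistic ODE dP/dt = 0.09P(1 - P/46100) has equilibria where dP/dt = 0, i.e. P = 0 or P = 46100.
The coefficient (1 - P/K) = 0 when P = K, identifying K = 46100 as the carrying capacity.
(a) K = 46100; (b) equilibria P = 0 and P = 46100.


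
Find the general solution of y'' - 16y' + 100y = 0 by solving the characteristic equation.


Characteristic equation: r² - 16r + 100 = 0.
Discriminant is negative; roots r = 8 ± 6i (complex conjugate pair).
General solution uses e^(α x)(C₁ cos(β x) + C₂ sin(β x)): y = e^(8x)(C₁cos(6x) + C₂sin(6x)).


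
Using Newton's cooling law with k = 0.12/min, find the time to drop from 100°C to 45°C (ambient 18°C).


From T(t) = T_a + (T₀ - T_a)e^(-kt), set T(t) = 45:
(45 - 18) / (100 - 18) = e^(-0.12t), so t = -ln(0.329)/0.12 ≈ 9.3 minutes.


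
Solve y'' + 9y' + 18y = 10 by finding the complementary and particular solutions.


Characteristic roots of r² + 9r + 18 = 0 are -6, -3.
y_h = C₁e^(-6x) + C₂e^(-3x).
Constant forcing; try y_p = A. Then 18A = 10 ⇒ A = 5/9.
General solution: y = C₁e^(-6x) + C₂e^(-3x) + 5/9.


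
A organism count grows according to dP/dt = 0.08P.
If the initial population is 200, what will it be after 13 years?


The ODE dP/dt = 0.08P has solution P(t) = P(0)e^(0.08t).
Substitute P(0) = 200 and t = 13: P(13) = 200 e^(1.04) ≈ 566.


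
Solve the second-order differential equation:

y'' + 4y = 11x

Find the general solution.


Homogeneous: r² + 4 = 0 ⇒ r = ±2i, y_h = C₁cos(2x) + C₂sin(2x).
Polynomial forcing; try y_p = Ax + B. Then y_p'' + 4 y_p = 4(Ax + B) = 11x, so B = 0 and A = 11/4.
General solution: y = C₁cos(2x) + C₂sin(2x) + (11/4)x.


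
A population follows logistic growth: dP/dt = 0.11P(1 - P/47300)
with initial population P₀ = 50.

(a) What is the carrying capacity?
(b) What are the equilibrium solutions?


Logistic ODE dP/dt = 0.11P(1 - P/47300) has equilibria where dP/dt = 0, i.e. P = 0 or P = 47300.
The coefficient (1 - P/K) = 0 when P = K, identifying K = 47300 as the carrying capacity.
(a) K = 47300; (b) equilibria P = 0 and P = 47300.


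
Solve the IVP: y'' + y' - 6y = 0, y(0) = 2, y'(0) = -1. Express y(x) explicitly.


Characteristic roots of r² + r - 6 = 0 are -3, 2.
General solution y = c₁ e^(-3x) + c₂ e^(2x).
Apply y(0) = 2: c₁ + c₂ = 2. Apply y'(0) = -1: -3 c₁ + 2 c₂ = -1.
Solve: c₁ = 1, c₂ = 1.
Particular solution: y = e^(-3x) + e^(2x).
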